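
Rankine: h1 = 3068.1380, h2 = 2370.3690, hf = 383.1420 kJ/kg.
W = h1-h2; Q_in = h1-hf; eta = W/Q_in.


W = 697.7690 kJ/kg
Q_in = 2684.9960 kJ/kg
eta = 0.2599 = 25.9877%

eta = 25.9877%


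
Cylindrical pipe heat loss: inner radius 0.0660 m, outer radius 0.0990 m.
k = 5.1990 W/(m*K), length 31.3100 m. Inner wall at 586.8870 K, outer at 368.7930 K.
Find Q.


dT = 218.0940 K
ln(ro/ri) = 0.4055
Q = 2*pi*5.1990*31.3100*218.0940 / 0.4055 = 550139.6969 W

550139.6969 W


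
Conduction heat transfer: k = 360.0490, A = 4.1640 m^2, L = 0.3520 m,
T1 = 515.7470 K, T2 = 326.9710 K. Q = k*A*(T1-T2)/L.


dT = 188.7760 K
Q = 360.0490 * 4.1640 * 188.7760 / 0.3520 = 804037.7618 W

804037.7618 W


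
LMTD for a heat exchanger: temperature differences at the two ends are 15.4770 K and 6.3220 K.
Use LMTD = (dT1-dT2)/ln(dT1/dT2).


dT1/dT2 = 2.4481
ln(dT1/dT2) = 0.8953
LMTD = 9.1550 / 0.8953 = 10.2254 K

10.2254 K


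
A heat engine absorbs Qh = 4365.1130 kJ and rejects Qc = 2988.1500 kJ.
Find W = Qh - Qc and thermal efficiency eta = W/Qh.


W = 4365.1130 - 2988.1500 = 1376.9630 kJ
eta = 1376.9630 / 4365.1130 = 0.3154 = 31.5447%

W = 1376.9630 kJ, eta = 31.5447%


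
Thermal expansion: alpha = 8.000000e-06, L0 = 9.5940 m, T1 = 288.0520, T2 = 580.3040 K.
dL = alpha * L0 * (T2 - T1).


dT = 292.2520 K
dL = 8.000000e-06 * 9.5940 * 292.2520 = 0.022431 m
L_final = 9.616431 m

dL = 0.022431 m


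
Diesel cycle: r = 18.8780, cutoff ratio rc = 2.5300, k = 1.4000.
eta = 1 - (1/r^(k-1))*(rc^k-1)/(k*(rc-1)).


r^(k-1) = 3.2388
rc^k = 3.6675
eta = 0.6155 = 61.5496%

61.5496%


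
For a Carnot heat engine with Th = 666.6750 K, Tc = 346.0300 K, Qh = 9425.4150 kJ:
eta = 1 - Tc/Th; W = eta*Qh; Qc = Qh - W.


eta = 1 - 346.0300/666.6750 = 0.4810
W = 0.4810 * 9425.4150 = 4533.2616 kJ
Qc = 9425.4150 - 4533.2616 = 4892.1534 kJ

eta = 48.0961%, W = 4533.2616 kJ, Qc = 4892.1534 kJ


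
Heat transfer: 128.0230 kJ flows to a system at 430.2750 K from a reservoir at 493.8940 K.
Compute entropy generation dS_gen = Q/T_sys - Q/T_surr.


dS_sys = 128.0230/430.2750 = 0.2975 kJ/K
dS_surr = -128.0230/493.8940 = -0.2592 kJ/K
dS_gen = 0.2975 - 0.2592 = 0.0383 kJ/K (irreversible)

dS_gen = 0.0383 kJ/K, irreversible


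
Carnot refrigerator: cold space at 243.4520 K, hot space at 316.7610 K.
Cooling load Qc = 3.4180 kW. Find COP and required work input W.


COP = 243.4520 / 73.3090 = 3.3209
W = 3.4180 / 3.3209 = 1.0292 kW

COP = 3.3209, W = 1.0292 kW


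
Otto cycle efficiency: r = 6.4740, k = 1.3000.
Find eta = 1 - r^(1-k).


r^(k-1) = 1.7513
eta = 1 - 1/1.7513 = 0.4290 = 42.8984%

42.8984%


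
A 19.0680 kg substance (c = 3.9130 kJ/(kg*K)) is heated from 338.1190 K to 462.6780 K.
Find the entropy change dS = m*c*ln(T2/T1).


T2/T1 = 1.3684
ln(T2/T1) = 0.3136
dS = 19.0680 * 3.9130 * 0.3136 = 23.4012 kJ/K

23.4012 kJ/K


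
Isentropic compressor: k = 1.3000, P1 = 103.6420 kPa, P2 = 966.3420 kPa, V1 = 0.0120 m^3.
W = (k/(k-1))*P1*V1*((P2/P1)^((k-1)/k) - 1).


(k-1)/k = 0.2308
(P2/P1)^exp = 1.6740
W = 4.3333 * 103.6420 * 0.0120 * (1.6740 - 1) = 3.6324 kJ

3.6324 kJ


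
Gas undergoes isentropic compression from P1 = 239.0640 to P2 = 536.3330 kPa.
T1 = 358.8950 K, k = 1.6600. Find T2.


(k-1)/k = 0.3976
(P2/P1)^exp = 1.3789
T2 = 358.8950 * 1.3789 = 494.8687 K

494.8687 K


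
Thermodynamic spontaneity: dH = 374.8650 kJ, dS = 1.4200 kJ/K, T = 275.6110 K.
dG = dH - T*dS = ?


T*dS = 275.6110 * 1.4200 = 391.3676 kJ
dG = 374.8650 - 391.3676 = -16.5026 kJ (spontaneous)

dG = -16.5026 kJ, spontaneous


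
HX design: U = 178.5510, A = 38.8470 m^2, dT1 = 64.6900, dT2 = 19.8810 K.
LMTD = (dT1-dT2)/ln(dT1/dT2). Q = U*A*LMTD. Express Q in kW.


LMTD = 37.9788 K
Q = 178.5510 * 38.8470 * 37.9788 = 263427.5089 W = 263.4275 kW

263.4275 kW


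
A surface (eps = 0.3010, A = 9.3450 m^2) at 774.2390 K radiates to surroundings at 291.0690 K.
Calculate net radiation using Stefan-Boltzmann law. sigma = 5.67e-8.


T^4 = 3.5934e+11
Tsurr^4 = 7.1777e+09
Q = 0.3010 * 5.67e-8 * 9.3450 * 3.5216e+11 = 56165.0635 W

56165.0635 W


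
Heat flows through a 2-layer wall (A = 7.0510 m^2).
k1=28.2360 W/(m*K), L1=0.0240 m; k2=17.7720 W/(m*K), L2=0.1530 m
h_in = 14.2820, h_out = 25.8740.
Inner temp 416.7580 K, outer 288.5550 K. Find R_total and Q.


R_conv_in = 1/(14.2820*7.0510) = 0.0099
R_1 = 0.0240/(28.2360*7.0510) = 0.0001
R_2 = 0.1530/(17.7720*7.0510) = 0.0012
R_conv_out = 1/(25.8740*7.0510) = 0.0055
R_total = 0.0168 K/W
Q = 128.2030 / 0.0168 = 7652.4968 W

R_total = 0.0168 K/W, Q = 7652.4968 W


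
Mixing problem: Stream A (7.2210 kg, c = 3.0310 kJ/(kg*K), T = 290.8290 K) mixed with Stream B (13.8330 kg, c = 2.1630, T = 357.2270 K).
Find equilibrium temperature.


num = 17053.8411
den = 51.8076
Tf = 329.1762 K

329.1762 K


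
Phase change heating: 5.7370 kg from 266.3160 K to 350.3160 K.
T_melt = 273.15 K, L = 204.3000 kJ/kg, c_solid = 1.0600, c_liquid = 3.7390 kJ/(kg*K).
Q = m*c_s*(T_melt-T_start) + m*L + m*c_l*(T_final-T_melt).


Q1 (sensible, solid) = 5.7370 * 1.0600 * 6.8340 = 41.5591 kJ
Q2 (latent) = 5.7370 * 204.3000 = 1172.0691 kJ
Q3 (sensible, liquid) = 5.7370 * 3.7390 * 77.1660 = 1655.2603 kJ
Q_total = 2868.8885 kJ

2868.8885 kJ


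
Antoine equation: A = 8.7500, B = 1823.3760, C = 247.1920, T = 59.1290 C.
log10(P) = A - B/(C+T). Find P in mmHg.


C+T = 306.3210
B/(C+T) = 5.9525
log10(P) = 8.7500 - 5.9525 = 2.7975
P = 10^2.7975 = 627.3345 mmHg

627.3345 mmHg


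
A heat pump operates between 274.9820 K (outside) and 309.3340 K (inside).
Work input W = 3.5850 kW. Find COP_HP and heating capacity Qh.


COP = 309.3340 / 34.3520 = 9.0048
Qh = 9.0048 * 3.5850 = 32.2823 kW

COP = 9.0048, Qh = 32.2823 kW


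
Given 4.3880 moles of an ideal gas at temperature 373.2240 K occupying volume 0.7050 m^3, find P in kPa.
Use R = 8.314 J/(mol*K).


P = nRT/V = 4.3880 * 8.314 * 373.2240 / 0.7050
= 13615.8953 / 0.7050 = 19313.3266 Pa = 19.3133 kPa

19.3133 kPa


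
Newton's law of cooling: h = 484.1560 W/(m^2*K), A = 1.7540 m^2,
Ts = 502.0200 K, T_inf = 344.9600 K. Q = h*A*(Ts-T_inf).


dT = 157.0600 K
Q = 484.1560 * 1.7540 * 157.0600 = 133376.8635 W

133376.8635 W


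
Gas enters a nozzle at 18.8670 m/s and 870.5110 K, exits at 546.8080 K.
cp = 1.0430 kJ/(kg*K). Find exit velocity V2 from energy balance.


dT = 323.7030 K
2*cp*1000*dT = 675244.4580
V1^2 = 355.9637
V2 = sqrt(675600.4217) = 821.9492 m/s

821.9492 m/s


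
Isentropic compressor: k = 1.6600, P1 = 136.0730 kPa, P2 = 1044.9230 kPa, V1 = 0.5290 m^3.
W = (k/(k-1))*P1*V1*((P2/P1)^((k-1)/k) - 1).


(k-1)/k = 0.3976
(P2/P1)^exp = 2.2490
W = 2.5152 * 136.0730 * 0.5290 * (2.2490 - 1) = 226.1300 kJ

226.1300 kJ


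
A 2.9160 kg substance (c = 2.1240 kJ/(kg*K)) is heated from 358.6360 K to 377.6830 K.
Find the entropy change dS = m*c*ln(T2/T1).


T2/T1 = 1.0531
ln(T2/T1) = 0.0517
dS = 2.9160 * 2.1240 * 0.0517 = 0.3205 kJ/K

0.3205 kJ/K


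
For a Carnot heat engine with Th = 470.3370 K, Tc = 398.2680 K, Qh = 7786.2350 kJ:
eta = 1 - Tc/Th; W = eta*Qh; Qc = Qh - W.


eta = 1 - 398.2680/470.3370 = 0.1532
W = 0.1532 * 7786.2350 = 1193.0726 kJ
Qc = 7786.2350 - 1193.0726 = 6593.1624 kJ

eta = 15.3228%, W = 1193.0726 kJ, Qc = 6593.1624 kJ


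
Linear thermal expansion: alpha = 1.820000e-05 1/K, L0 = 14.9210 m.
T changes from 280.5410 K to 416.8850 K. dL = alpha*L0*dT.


dT = 136.3440 K
dL = 1.820000e-05 * 14.9210 * 136.3440 = 0.037026 m
L_final = 14.958026 m

dL = 0.037026 m


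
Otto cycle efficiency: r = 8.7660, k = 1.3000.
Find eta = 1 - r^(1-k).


r^(k-1) = 1.9180
eta = 1 - 1/1.9180 = 0.4786 = 47.8614%

47.8614%


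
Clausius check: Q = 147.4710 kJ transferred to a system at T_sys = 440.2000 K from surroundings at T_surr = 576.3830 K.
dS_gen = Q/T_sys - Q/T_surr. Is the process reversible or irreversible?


dS_sys = 147.4710/440.2000 = 0.3350 kJ/K
dS_surr = -147.4710/576.3830 = -0.2559 kJ/K
dS_gen = 0.3350 - 0.2559 = 0.0792 kJ/K (irreversible)

dS_gen = 0.0792 kJ/K, irreversible


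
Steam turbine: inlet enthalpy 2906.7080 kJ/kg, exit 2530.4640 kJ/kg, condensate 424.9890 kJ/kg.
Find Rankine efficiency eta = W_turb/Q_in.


W = 376.2440 kJ/kg
Q_in = 2481.7190 kJ/kg
eta = 0.1516 = 15.1606%

eta = 15.1606%


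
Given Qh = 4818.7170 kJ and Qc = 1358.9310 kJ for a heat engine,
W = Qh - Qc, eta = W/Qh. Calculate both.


W = 4818.7170 - 1358.9310 = 3459.7860 kJ
eta = 3459.7860 / 4818.7170 = 0.7180 = 71.7989%

W = 3459.7860 kJ, eta = 71.7989%


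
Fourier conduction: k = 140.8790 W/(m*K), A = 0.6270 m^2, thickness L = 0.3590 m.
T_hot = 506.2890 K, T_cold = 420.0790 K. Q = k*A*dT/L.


dT = 86.2100 K
Q = 140.8790 * 0.6270 * 86.2100 / 0.3590 = 21211.7743 W

21211.7743 W


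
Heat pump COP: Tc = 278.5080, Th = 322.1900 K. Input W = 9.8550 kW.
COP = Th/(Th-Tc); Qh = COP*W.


COP = 322.1900 / 43.6820 = 7.3758
Qh = 7.3758 * 9.8550 = 72.6886 kW

COP = 7.3758, Qh = 72.6886 kW


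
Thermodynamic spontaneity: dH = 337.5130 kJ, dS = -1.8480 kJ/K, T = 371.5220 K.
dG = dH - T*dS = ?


T*dS = 371.5220 * -1.8480 = -686.5727 kJ
dG = 337.5130 + 686.5727 = 1024.0857 kJ (non-spontaneous)

dG = 1024.0857 kJ, non-spontaneous


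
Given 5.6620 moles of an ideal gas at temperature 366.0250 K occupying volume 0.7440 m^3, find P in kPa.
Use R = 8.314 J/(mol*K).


P = nRT/V = 5.6620 * 8.314 * 366.0250 / 0.7440
= 17230.2125 / 0.7440 = 23158.8878 Pa = 23.1589 kPa

23.1589 kPa


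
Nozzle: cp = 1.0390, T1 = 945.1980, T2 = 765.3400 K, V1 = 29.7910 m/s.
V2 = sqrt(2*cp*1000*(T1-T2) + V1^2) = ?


dT = 179.8580 K
2*cp*1000*dT = 373744.9240
V1^2 = 887.5037
V2 = sqrt(374632.4277) = 612.0722 m/s

612.0722 m/s


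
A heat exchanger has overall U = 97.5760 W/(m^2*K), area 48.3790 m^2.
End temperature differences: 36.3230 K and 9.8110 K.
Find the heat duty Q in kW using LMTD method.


LMTD = 20.2544 K
Q = 97.5760 * 48.3790 * 20.2544 = 95613.7486 W = 95.6137 kW

95.6137 kW


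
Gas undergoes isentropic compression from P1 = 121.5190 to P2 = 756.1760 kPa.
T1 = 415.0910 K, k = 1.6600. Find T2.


(k-1)/k = 0.3976
(P2/P1)^exp = 2.0686
T2 = 415.0910 * 2.0686 = 858.6607 K

858.6607 K


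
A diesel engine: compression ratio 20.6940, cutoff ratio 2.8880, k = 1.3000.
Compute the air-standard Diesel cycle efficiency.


r^(k-1) = 2.4817
rc^k = 3.9699
eta = 0.5124 = 51.2428%

51.2428%


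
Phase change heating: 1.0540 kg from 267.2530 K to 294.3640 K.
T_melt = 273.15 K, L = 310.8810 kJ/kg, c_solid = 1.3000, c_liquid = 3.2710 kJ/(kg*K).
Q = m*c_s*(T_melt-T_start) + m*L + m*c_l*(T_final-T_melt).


Q1 (sensible, solid) = 1.0540 * 1.3000 * 5.8970 = 8.0801 kJ
Q2 (latent) = 1.0540 * 310.8810 = 327.6686 kJ
Q3 (sensible, liquid) = 1.0540 * 3.2710 * 21.2140 = 73.1381 kJ
Q_total = 408.8868 kJ

408.8868 kJ


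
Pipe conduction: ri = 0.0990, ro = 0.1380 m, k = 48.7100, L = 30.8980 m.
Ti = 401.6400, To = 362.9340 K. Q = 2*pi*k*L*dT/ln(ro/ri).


dT = 38.7060 K
ln(ro/ri) = 0.3321
Q = 2*pi*48.7100*30.8980*38.7060 / 0.3321 = 1102030.3087 W

1102030.3087 W


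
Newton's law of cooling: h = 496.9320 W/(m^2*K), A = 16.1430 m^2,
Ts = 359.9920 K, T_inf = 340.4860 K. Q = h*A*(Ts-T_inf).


dT = 19.5060 K
Q = 496.9320 * 16.1430 * 19.5060 = 156476.6107 W

156476.6107 W


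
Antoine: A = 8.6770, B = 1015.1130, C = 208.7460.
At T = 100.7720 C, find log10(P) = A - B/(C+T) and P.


C+T = 309.5180
B/(C+T) = 3.2797
log10(P) = 8.6770 - 3.2797 = 5.3973
P = 10^5.3973 = 249656.3387 mmHg

249656.3387 mmHg


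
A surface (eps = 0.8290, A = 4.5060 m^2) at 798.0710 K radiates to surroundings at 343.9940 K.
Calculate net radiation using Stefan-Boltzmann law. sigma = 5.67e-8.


T^4 = 4.0566e+11
Tsurr^4 = 1.4002e+10
Q = 0.8290 * 5.67e-8 * 4.5060 * 3.9166e+11 = 82954.3899 W

82954.3899 W


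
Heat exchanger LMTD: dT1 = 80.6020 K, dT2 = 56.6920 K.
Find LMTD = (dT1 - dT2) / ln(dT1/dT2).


dT1/dT2 = 1.4218
ln(dT1/dT2) = 0.3519
LMTD = 23.9100 / 0.3519 = 67.9473 K

67.9473 K


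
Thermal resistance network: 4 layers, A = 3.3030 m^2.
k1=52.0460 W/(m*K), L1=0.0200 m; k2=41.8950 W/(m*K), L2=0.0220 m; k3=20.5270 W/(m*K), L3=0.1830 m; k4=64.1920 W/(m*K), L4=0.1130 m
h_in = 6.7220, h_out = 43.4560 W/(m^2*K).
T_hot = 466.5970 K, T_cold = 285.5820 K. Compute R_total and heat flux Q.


R_conv_in = 1/(6.7220*3.3030) = 0.0450
R_1 = 0.0200/(52.0460*3.3030) = 0.0001
R_2 = 0.0220/(41.8950*3.3030) = 0.0002
R_3 = 0.1830/(20.5270*3.3030) = 0.0027
R_4 = 0.1130/(64.1920*3.3030) = 0.0005
R_conv_out = 1/(43.4560*3.3030) = 0.0070
R_total = 0.0555 K/W
Q = 181.0150 / 0.0555 = 3260.7247 W

R_total = 0.0555 K/W, Q = 3260.7247 W


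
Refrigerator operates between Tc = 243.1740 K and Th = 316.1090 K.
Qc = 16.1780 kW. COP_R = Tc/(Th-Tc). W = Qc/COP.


COP = 243.1740 / 72.9350 = 3.3341
W = 16.1780 / 3.3341 = 4.8523 kW

COP = 3.3341, W = 4.8523 kW


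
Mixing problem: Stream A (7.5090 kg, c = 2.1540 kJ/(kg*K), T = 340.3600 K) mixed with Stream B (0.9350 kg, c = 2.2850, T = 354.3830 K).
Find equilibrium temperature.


num = 6262.2444
den = 18.3109
Tf = 341.9962 K

341.9962 K


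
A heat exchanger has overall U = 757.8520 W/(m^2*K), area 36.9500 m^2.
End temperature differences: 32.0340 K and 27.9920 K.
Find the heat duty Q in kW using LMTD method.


LMTD = 29.9676 K
Q = 757.8520 * 36.9500 * 29.9676 = 839171.1526 W = 839.1712 kW

839.1712 kW


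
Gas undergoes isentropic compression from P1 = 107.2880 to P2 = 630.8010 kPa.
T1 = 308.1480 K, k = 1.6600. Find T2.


(k-1)/k = 0.3976
(P2/P1)^exp = 2.0225
T2 = 308.1480 * 2.0225 = 623.2209 K

623.2209 K


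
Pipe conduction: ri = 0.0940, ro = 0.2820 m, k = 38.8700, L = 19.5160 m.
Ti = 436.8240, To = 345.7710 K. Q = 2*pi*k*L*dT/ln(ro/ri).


dT = 91.0530 K
ln(ro/ri) = 1.0986
Q = 2*pi*38.8700*19.5160*91.0530 / 1.0986 = 395034.4993 W

395034.4993 W


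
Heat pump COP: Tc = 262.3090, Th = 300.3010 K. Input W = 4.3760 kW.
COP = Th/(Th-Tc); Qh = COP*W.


COP = 300.3010 / 37.9920 = 7.9043
Qh = 7.9043 * 4.3760 = 34.5893 kW

COP = 7.9043, Qh = 34.5893 kW


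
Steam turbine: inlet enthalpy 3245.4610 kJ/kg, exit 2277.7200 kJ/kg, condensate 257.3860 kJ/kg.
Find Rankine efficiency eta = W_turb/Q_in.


W = 967.7410 kJ/kg
Q_in = 2988.0750 kJ/kg
eta = 0.3239 = 32.3868%

eta = 32.3868%


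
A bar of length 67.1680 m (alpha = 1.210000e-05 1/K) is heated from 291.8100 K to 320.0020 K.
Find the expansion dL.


dT = 28.1920 K
dL = 1.210000e-05 * 67.1680 * 28.1920 = 0.022913 m
L_final = 67.190913 m

dL = 0.022913 m


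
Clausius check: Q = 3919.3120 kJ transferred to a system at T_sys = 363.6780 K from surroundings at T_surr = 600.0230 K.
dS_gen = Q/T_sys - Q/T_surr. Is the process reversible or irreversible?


dS_sys = 3919.3120/363.6780 = 10.7769 kJ/K
dS_surr = -3919.3120/600.0230 = -6.5319 kJ/K
dS_gen = 10.7769 - 6.5319 = 4.2449 kJ/K (irreversible)

dS_gen = 4.2449 kJ/K, irreversible


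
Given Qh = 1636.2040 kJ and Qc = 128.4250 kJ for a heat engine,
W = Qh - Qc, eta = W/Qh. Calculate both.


W = 1636.2040 - 128.4250 = 1507.7790 kJ
eta = 1507.7790 / 1636.2040 = 0.9215 = 92.1510%

W = 1507.7790 kJ, eta = 92.1510%


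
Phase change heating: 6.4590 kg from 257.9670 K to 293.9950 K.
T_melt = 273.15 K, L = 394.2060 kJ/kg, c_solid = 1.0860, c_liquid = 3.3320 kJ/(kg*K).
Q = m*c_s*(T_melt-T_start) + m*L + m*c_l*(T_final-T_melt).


Q1 (sensible, solid) = 6.4590 * 1.0860 * 15.1830 = 106.5008 kJ
Q2 (latent) = 6.4590 * 394.2060 = 2546.1766 kJ
Q3 (sensible, liquid) = 6.4590 * 3.3320 * 20.8450 = 448.6133 kJ
Q_total = 3101.2906 kJ

3101.2906 kJ


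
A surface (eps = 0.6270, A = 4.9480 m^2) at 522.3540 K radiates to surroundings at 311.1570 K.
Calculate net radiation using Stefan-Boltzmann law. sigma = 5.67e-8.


T^4 = 7.4449e+10
Tsurr^4 = 9.3739e+09
Q = 0.6270 * 5.67e-8 * 4.9480 * 6.5075e+10 = 11447.1237 W

11447.1237 W


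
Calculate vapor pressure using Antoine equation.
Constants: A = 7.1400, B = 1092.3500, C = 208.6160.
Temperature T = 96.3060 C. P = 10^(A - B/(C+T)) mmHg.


C+T = 304.9220
B/(C+T) = 3.5824
log10(P) = 7.1400 - 3.5824 = 3.5576
P = 10^3.5576 = 3610.8416 mmHg

3610.8416 mmHg


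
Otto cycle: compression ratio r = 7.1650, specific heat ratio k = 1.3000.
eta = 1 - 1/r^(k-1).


r^(k-1) = 1.8054
eta = 1 - 1/1.8054 = 0.4461 = 44.6095%

44.6095%


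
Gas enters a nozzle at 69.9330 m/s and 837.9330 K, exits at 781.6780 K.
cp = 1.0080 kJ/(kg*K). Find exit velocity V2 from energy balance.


dT = 56.2550 K
2*cp*1000*dT = 113410.0800
V1^2 = 4890.6245
V2 = sqrt(118300.7045) = 343.9487 m/s

343.9487 m/s


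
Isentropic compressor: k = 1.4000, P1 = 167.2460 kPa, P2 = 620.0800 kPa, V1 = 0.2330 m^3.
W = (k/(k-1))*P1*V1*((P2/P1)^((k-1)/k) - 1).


(k-1)/k = 0.2857
(P2/P1)^exp = 1.4541
W = 3.5000 * 167.2460 * 0.2330 * (1.4541 - 1) = 61.9359 kJ

61.9359 kJ


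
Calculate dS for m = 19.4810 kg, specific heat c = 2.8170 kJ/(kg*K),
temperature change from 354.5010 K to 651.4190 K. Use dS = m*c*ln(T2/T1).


T2/T1 = 1.8376
ln(T2/T1) = 0.6084
dS = 19.4810 * 2.8170 * 0.6084 = 33.3901 kJ/K

33.3901 kJ/K


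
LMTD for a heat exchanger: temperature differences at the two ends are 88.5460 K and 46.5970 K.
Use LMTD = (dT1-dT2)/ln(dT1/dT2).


dT1/dT2 = 1.9003
ln(dT1/dT2) = 0.6420
LMTD = 41.9490 / 0.6420 = 65.3425 K

65.3425 K


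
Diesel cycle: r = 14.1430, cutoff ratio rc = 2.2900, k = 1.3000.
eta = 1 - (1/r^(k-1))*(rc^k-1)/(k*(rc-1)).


r^(k-1) = 2.2139
rc^k = 2.9362
eta = 0.4785 = 47.8499%

47.8499%


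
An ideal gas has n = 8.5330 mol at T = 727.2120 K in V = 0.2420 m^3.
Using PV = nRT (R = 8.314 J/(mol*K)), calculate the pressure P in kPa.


P = nRT/V = 8.5330 * 8.314 * 727.2120 / 0.2420
= 51590.8642 / 0.2420 = 213185.3891 Pa = 213.1854 kPa

213.1854 kPa


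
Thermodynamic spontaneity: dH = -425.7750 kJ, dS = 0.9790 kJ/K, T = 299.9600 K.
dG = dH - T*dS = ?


T*dS = 299.9600 * 0.9790 = 293.6608 kJ
dG = -425.7750 - 293.6608 = -719.4358 kJ (spontaneous)

dG = -719.4358 kJ, spontaneous


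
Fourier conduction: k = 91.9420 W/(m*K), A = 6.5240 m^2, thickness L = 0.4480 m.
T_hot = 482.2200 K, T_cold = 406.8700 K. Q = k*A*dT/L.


dT = 75.3500 K
Q = 91.9420 * 6.5240 * 75.3500 / 0.4480 = 100886.5200 W

100886.5200 W


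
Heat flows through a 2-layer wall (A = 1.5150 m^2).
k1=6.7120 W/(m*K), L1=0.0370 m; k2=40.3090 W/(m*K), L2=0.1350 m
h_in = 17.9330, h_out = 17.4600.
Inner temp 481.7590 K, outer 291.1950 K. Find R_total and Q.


R_conv_in = 1/(17.9330*1.5150) = 0.0368
R_1 = 0.0370/(6.7120*1.5150) = 0.0036
R_2 = 0.1350/(40.3090*1.5150) = 0.0022
R_conv_out = 1/(17.4600*1.5150) = 0.0378
R_total = 0.0805 K/W
Q = 190.5640 / 0.0805 = 2368.3999 W

R_total = 0.0805 K/W, Q = 2368.3999 W


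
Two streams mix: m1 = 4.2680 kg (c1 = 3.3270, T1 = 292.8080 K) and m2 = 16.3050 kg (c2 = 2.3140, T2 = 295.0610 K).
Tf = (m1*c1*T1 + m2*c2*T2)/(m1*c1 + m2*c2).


num = 15290.3507
den = 51.9294
Tf = 294.4449 K

294.4449 K


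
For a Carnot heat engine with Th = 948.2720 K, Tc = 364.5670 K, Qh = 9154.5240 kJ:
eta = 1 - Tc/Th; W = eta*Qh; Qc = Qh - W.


eta = 1 - 364.5670/948.2720 = 0.6155
W = 0.6155 * 9154.5240 = 5635.0303 kJ
Qc = 9154.5240 - 5635.0303 = 3519.4937 kJ

eta = 61.5546%, W = 5635.0303 kJ, Qc = 3519.4937 kJ


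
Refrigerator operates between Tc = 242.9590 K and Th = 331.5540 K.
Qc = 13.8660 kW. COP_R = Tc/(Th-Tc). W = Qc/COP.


COP = 242.9590 / 88.5950 = 2.7424
W = 13.8660 / 2.7424 = 5.0562 kW

COP = 2.7424, W = 5.0562 kW


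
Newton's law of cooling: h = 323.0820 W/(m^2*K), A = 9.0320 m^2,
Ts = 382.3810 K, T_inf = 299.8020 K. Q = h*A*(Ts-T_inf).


dT = 82.5790 K
Q = 323.0820 * 9.0320 * 82.5790 = 240971.8495 W

240971.8495 W


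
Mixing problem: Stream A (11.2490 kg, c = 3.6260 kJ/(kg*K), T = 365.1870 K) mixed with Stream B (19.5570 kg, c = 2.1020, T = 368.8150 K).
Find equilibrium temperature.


num = 30057.1138
den = 81.8977
Tf = 367.0081 K

367.0081 K


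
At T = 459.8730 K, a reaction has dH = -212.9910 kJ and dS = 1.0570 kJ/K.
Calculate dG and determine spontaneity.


T*dS = 459.8730 * 1.0570 = 486.0858 kJ
dG = -212.9910 - 486.0858 = -699.0768 kJ (spontaneous)

dG = -699.0768 kJ, spontaneous


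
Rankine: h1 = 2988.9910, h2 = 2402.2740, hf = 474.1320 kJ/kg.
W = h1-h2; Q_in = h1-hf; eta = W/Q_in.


W = 586.7170 kJ/kg
Q_in = 2514.8590 kJ/kg
eta = 0.2333 = 23.3300%

eta = 23.3300%


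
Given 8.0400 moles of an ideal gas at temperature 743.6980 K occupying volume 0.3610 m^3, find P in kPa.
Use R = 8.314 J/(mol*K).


P = nRT/V = 8.0400 * 8.314 * 743.6980 / 0.3610
= 49712.1656 / 0.3610 = 137706.8299 Pa = 137.7068 kPa

137.7068 kPa


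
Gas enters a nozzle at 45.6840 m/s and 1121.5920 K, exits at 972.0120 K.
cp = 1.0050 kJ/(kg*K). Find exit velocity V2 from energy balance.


dT = 149.5800 K
2*cp*1000*dT = 300655.8000
V1^2 = 2087.0279
V2 = sqrt(302742.8279) = 550.2207 m/s

550.2207 m/s


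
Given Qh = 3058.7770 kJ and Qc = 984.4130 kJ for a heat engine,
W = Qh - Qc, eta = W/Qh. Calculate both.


W = 3058.7770 - 984.4130 = 2074.3640 kJ
eta = 2074.3640 / 3058.7770 = 0.6782 = 67.8168%

W = 2074.3640 kJ, eta = 67.8168%


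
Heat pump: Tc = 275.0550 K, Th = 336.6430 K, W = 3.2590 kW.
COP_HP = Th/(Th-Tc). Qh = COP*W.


COP = 336.6430 / 61.5880 = 5.4660
Qh = 5.4660 * 3.2590 = 17.8139 kW

COP = 5.4660, Qh = 17.8139 kW


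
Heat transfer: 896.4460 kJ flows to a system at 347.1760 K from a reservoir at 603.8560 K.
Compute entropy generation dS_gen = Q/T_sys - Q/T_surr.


dS_sys = 896.4460/347.1760 = 2.5821 kJ/K
dS_surr = -896.4460/603.8560 = -1.4845 kJ/K
dS_gen = 2.5821 - 1.4845 = 1.0976 kJ/K (irreversible)

dS_gen = 1.0976 kJ/K, irreversible


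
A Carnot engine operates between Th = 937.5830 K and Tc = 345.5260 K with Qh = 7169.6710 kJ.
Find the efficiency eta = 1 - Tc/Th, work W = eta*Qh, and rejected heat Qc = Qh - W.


eta = 1 - 345.5260/937.5830 = 0.6315
W = 0.6315 * 7169.6710 = 4527.4433 kJ
Qc = 7169.6710 - 4527.4433 = 2642.2277 kJ

eta = 63.1472%, W = 4527.4433 kJ, Qc = 2642.2277 kJ


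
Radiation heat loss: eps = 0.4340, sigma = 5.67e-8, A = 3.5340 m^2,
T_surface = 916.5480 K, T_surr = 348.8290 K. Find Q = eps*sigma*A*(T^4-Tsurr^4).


T^4 = 7.0570e+11
Tsurr^4 = 1.4806e+10
Q = 0.4340 * 5.67e-8 * 3.5340 * 6.9089e+11 = 60082.9489 W

60082.9489 W


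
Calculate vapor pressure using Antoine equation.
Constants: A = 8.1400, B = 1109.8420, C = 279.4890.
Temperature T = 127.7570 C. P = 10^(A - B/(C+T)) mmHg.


C+T = 407.2460
B/(C+T) = 2.7252
log10(P) = 8.1400 - 2.7252 = 5.4148
P = 10^5.4148 = 259873.9060 mmHg

259873.9060 mmHg


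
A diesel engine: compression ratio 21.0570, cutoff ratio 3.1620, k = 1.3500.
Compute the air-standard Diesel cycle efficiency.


r^(k-1) = 2.9053
rc^k = 4.7310
eta = 0.5600 = 56.0011%

56.0011%


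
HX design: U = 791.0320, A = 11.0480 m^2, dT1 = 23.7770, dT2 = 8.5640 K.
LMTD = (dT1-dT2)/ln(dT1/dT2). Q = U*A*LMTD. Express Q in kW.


LMTD = 14.8979 K
Q = 791.0320 * 11.0480 * 14.8979 = 130197.4460 W = 130.1974 kW

130.1974 kW


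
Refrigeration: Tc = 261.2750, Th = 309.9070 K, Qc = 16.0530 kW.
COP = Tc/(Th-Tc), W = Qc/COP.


COP = 261.2750 / 48.6320 = 5.3725
W = 16.0530 / 5.3725 = 2.9880 kW

COP = 5.3725, W = 2.9880 kW


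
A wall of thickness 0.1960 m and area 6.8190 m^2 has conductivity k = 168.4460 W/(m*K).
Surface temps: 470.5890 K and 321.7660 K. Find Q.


dT = 148.8230 K
Q = 168.4460 * 6.8190 * 148.8230 / 0.1960 = 872158.4170 W

872158.4170 W


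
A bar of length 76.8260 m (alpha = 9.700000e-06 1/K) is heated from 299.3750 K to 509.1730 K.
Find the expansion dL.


dT = 209.7980 K
dL = 9.700000e-06 * 76.8260 * 209.7980 = 0.156344 m
L_final = 76.982344 m

dL = 0.156344 m


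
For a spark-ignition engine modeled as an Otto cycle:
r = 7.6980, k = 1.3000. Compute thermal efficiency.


r^(k-1) = 1.8446
eta = 1 - 1/1.8446 = 0.4579 = 45.7891%

45.7891%


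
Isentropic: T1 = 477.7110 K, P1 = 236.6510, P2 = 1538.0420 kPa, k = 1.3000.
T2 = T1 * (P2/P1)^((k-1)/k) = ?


(k-1)/k = 0.2308
(P2/P1)^exp = 1.5402
T2 = 477.7110 * 1.5402 = 735.7805 K

735.7805 K


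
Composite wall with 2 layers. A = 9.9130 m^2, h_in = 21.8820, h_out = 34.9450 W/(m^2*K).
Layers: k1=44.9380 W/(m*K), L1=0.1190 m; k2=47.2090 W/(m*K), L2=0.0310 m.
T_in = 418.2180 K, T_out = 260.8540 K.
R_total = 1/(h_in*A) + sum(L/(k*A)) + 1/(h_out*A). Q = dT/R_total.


R_conv_in = 1/(21.8820*9.9130) = 0.0046
R_1 = 0.1190/(44.9380*9.9130) = 0.0003
R_2 = 0.0310/(47.2090*9.9130) = 6.6242e-05
R_conv_out = 1/(34.9450*9.9130) = 0.0029
R_total = 0.0078 K/W
Q = 157.3640 / 0.0078 = 20097.0513 W

R_total = 0.0078 K/W, Q = 20097.0513 W


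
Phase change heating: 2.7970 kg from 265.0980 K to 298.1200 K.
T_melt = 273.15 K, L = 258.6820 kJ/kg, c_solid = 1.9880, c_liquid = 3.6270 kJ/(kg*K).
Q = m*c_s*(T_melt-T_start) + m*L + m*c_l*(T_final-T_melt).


Q1 (sensible, solid) = 2.7970 * 1.9880 * 8.0520 = 44.7726 kJ
Q2 (latent) = 2.7970 * 258.6820 = 723.5336 kJ
Q3 (sensible, liquid) = 2.7970 * 3.6270 * 24.9700 = 253.3136 kJ
Q_total = 1021.6198 kJ

1021.6198 kJ


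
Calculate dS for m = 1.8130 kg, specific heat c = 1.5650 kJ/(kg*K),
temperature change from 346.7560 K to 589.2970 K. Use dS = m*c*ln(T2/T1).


T2/T1 = 1.6995
ln(T2/T1) = 0.5303
dS = 1.8130 * 1.5650 * 0.5303 = 1.5047 kJ/K

1.5047 kJ/K


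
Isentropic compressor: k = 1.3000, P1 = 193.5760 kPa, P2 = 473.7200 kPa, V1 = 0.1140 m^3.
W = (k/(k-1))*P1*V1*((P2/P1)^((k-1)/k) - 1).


(k-1)/k = 0.2308
(P2/P1)^exp = 1.2294
W = 4.3333 * 193.5760 * 0.1140 * (1.2294 - 1) = 21.9367 kJ

21.9367 kJ


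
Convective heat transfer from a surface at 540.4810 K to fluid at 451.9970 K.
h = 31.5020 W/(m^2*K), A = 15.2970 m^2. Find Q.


dT = 88.4840 K
Q = 31.5020 * 15.2970 * 88.4840 = 42639.2091 W

42639.2091 W


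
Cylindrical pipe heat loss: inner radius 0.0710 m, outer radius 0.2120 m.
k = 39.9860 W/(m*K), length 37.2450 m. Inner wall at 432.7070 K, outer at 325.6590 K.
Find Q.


dT = 107.0480 K
ln(ro/ri) = 1.0939
Q = 2*pi*39.9860*37.2450*107.0480 / 1.0939 = 915702.0871 W

915702.0871 W


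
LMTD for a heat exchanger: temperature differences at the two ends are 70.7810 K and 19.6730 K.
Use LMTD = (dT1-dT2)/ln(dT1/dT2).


dT1/dT2 = 3.5979
ln(dT1/dT2) = 1.2803
LMTD = 51.1080 / 1.2803 = 39.9174 K

39.9174 K


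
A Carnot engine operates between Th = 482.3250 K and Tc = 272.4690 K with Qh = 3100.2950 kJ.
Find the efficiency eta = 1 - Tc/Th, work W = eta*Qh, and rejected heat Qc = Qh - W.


eta = 1 - 272.4690/482.3250 = 0.4351
W = 0.4351 * 3100.2950 = 1348.9152 kJ
Qc = 3100.2950 - 1348.9152 = 1751.3798 kJ

eta = 43.5093%, W = 1348.9152 kJ, Qc = 1751.3798 kJ


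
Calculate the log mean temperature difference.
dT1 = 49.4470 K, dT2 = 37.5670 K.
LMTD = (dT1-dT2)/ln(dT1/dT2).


dT1/dT2 = 1.3162
ln(dT1/dT2) = 0.2748
LMTD = 11.8800 / 0.2748 = 43.2353 K

43.2353 K


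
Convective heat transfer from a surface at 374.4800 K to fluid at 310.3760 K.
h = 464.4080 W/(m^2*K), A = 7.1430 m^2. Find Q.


dT = 64.1040 K
Q = 464.4080 * 7.1430 * 64.1040 = 212650.0417 W

212650.0417 W


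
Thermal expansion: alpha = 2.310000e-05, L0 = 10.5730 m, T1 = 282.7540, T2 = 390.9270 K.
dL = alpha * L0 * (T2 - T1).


dT = 108.1730 K
dL = 2.310000e-05 * 10.5730 * 108.1730 = 0.026420 m
L_final = 10.599420 m

dL = 0.026420 m


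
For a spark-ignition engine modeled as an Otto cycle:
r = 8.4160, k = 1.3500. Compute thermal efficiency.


r^(k-1) = 2.1076
eta = 1 - 1/2.1076 = 0.5255 = 52.5525%

52.5525%


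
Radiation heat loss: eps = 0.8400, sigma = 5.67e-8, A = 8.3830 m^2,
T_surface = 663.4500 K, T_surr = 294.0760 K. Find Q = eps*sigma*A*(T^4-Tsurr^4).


T^4 = 1.9375e+11
Tsurr^4 = 7.4789e+09
Q = 0.8400 * 5.67e-8 * 8.3830 * 1.8627e+11 = 74370.0358 W

74370.0358 W


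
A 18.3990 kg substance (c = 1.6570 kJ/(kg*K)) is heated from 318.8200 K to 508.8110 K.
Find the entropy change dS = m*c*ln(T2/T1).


T2/T1 = 1.5959
ln(T2/T1) = 0.4674
dS = 18.3990 * 1.6570 * 0.4674 = 14.2512 kJ/K

14.2512 kJ/K


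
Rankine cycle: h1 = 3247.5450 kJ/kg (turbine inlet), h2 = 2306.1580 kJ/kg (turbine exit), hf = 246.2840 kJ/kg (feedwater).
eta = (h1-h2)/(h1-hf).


W = 941.3870 kJ/kg
Q_in = 3001.2610 kJ/kg
eta = 0.3137 = 31.3664%

eta = 31.3664%


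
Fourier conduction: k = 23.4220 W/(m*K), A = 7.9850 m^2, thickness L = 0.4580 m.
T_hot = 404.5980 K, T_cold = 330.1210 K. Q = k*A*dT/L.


dT = 74.4770 K
Q = 23.4220 * 7.9850 * 74.4770 / 0.4580 = 30412.7431 W

30412.7431 W


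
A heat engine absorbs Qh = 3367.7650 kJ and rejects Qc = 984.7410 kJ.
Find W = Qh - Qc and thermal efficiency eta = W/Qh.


W = 3367.7650 - 984.7410 = 2383.0240 kJ
eta = 2383.0240 / 3367.7650 = 0.7076 = 70.7598%

W = 2383.0240 kJ, eta = 70.7598%


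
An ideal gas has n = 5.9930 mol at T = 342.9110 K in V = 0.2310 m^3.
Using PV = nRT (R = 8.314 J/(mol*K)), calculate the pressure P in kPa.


P = nRT/V = 5.9930 * 8.314 * 342.9110 / 0.2310
= 17085.8156 / 0.2310 = 73964.5697 Pa = 73.9646 kPa

73.9646 kPa


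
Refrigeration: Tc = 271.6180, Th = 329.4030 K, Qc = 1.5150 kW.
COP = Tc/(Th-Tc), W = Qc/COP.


COP = 271.6180 / 57.7850 = 4.7005
W = 1.5150 / 4.7005 = 0.3223 kW

COP = 4.7005, W = 0.3223 kW


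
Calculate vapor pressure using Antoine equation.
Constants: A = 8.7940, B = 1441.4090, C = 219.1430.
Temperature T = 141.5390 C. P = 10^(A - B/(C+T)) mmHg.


C+T = 360.6820
B/(C+T) = 3.9963
log10(P) = 8.7940 - 3.9963 = 4.7977
P = 10^4.7977 = 62756.2466 mmHg

62756.2466 mmHg


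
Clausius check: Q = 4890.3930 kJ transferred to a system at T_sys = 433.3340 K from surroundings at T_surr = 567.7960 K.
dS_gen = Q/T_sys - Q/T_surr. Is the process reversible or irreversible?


dS_sys = 4890.3930/433.3340 = 11.2855 kJ/K
dS_surr = -4890.3930/567.7960 = -8.6129 kJ/K
dS_gen = 11.2855 - 8.6129 = 2.6726 kJ/K (irreversible)

dS_gen = 2.6726 kJ/K, irreversible


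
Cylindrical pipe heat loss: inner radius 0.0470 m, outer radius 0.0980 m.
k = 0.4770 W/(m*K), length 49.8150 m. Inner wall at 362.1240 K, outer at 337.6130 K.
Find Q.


dT = 24.5110 K
ln(ro/ri) = 0.7348
Q = 2*pi*0.4770*49.8150*24.5110 / 0.7348 = 4980.1052 W

4980.1052 W


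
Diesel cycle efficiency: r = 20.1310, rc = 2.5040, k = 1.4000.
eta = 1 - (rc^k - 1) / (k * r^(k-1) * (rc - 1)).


r^(k-1) = 3.3231
rc^k = 3.6148
eta = 0.6263 = 62.6301%

62.6301%


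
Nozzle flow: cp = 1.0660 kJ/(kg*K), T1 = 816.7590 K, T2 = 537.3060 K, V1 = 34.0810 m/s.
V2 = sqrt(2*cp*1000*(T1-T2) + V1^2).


dT = 279.4530 K
2*cp*1000*dT = 595793.7960
V1^2 = 1161.5146
V2 = sqrt(596955.3106) = 772.6288 m/s

772.6288 m/s


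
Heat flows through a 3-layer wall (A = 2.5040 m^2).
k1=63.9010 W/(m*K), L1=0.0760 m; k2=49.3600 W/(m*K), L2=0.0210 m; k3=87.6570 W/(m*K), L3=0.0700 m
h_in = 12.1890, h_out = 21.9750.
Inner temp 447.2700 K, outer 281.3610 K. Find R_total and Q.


R_conv_in = 1/(12.1890*2.5040) = 0.0328
R_1 = 0.0760/(63.9010*2.5040) = 0.0005
R_2 = 0.0210/(49.3600*2.5040) = 0.0002
R_3 = 0.0700/(87.6570*2.5040) = 0.0003
R_conv_out = 1/(21.9750*2.5040) = 0.0182
R_total = 0.0519 K/W
Q = 165.9090 / 0.0519 = 3196.6266 W

R_total = 0.0519 K/W, Q = 3196.6266 W


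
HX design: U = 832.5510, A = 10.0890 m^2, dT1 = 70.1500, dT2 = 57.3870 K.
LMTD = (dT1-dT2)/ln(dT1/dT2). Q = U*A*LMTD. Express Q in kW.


LMTD = 63.5551 K
Q = 832.5510 * 10.0890 * 63.5551 = 533837.5019 W = 533.8375 kW

533.8375 kW


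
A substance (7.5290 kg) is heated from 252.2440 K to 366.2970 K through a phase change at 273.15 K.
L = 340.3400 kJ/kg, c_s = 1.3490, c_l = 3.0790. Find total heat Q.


Q1 (sensible, solid) = 7.5290 * 1.3490 * 20.9060 = 212.3343 kJ
Q2 (latent) = 7.5290 * 340.3400 = 2562.4199 kJ
Q3 (sensible, liquid) = 7.5290 * 3.0790 * 93.1470 = 2159.3143 kJ
Q_total = 4934.0685 kJ

4934.0685 kJ


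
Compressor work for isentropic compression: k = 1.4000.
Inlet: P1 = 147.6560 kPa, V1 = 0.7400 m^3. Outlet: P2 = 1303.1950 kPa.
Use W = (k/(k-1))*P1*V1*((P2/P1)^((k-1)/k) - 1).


(k-1)/k = 0.2857
(P2/P1)^exp = 1.8630
W = 3.5000 * 147.6560 * 0.7400 * (1.8630 - 1) = 330.0425 kJ

330.0425 kJ


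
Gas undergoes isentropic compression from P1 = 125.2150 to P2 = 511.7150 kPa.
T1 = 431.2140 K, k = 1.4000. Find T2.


(k-1)/k = 0.2857
(P2/P1)^exp = 1.4951
T2 = 431.2140 * 1.4951 = 644.7191 K

644.7191 K


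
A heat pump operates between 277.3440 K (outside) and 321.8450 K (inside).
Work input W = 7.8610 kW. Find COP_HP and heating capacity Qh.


COP = 321.8450 / 44.5010 = 7.2323
Qh = 7.2323 * 7.8610 = 56.8532 kW

COP = 7.2323, Qh = 56.8532 kW


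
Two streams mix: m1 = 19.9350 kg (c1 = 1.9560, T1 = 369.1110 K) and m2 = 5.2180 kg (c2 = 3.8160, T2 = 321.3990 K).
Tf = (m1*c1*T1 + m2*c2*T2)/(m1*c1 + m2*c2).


num = 20792.3544
den = 58.9047
Tf = 352.9827 K

352.9827 K


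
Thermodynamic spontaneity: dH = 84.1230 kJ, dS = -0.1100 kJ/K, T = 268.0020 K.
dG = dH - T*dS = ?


T*dS = 268.0020 * -0.1100 = -29.4802 kJ
dG = 84.1230 + 29.4802 = 113.6032 kJ (non-spontaneous)

dG = 113.6032 kJ, non-spontaneous


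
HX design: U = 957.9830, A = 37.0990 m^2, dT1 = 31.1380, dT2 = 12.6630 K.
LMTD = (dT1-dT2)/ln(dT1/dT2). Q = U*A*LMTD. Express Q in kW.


LMTD = 20.5336 K
Q = 957.9830 * 37.0990 * 20.5336 = 729768.6662 W = 729.7687 kW

729.7687 kW


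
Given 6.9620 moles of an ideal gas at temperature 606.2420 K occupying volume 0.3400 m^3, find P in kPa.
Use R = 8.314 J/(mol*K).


P = nRT/V = 6.9620 * 8.314 * 606.2420 / 0.3400
= 35090.5407 / 0.3400 = 103207.4726 Pa = 103.2075 kPa

103.2075 kPa


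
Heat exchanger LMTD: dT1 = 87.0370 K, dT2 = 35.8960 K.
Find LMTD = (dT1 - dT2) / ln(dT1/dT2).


dT1/dT2 = 2.4247
ln(dT1/dT2) = 0.8857
LMTD = 51.1410 / 0.8857 = 57.7403 K

57.7403 K


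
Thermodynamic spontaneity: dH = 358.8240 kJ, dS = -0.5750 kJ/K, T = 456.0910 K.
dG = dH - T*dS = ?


T*dS = 456.0910 * -0.5750 = -262.2523 kJ
dG = 358.8240 + 262.2523 = 621.0763 kJ (non-spontaneous)

dG = 621.0763 kJ, non-spontaneous


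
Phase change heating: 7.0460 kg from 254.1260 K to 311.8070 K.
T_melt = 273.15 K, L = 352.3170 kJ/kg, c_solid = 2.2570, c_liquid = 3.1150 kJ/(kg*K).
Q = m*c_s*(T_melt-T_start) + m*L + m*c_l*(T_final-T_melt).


Q1 (sensible, solid) = 7.0460 * 2.2570 * 19.0240 = 302.5353 kJ
Q2 (latent) = 7.0460 * 352.3170 = 2482.4256 kJ
Q3 (sensible, liquid) = 7.0460 * 3.1150 * 38.6570 = 848.4550 kJ
Q_total = 3633.4159 kJ

3633.4159 kJ


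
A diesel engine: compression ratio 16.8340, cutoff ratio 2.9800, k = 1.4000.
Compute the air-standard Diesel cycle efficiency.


r^(k-1) = 3.0937
rc^k = 4.6121
eta = 0.5788 = 57.8792%

57.8792%


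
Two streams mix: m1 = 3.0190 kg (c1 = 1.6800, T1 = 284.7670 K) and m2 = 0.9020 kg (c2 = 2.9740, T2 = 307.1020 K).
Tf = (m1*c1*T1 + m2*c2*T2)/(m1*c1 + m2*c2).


num = 2268.1313
den = 7.7545
Tf = 292.4935 K

292.4935 K


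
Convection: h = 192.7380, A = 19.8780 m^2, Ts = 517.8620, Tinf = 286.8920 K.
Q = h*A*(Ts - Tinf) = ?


dT = 230.9700 K
Q = 192.7380 * 19.8780 * 230.9700 = 884902.8803 W

884902.8803 W


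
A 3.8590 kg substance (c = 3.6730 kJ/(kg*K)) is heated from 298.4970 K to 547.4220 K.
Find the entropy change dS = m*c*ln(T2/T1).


T2/T1 = 1.8339
ln(T2/T1) = 0.6065
dS = 3.8590 * 3.6730 * 0.6065 = 8.5960 kJ/K

8.5960 kJ/K


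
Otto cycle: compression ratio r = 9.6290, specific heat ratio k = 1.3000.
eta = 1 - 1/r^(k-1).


r^(k-1) = 1.9728
eta = 1 - 1/1.9728 = 0.4931 = 49.3096%

49.3096%


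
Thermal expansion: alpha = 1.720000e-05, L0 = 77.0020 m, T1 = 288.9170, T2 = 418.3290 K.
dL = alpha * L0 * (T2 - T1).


dT = 129.4120 K
dL = 1.720000e-05 * 77.0020 * 129.4120 = 0.171398 m
L_final = 77.173398 m

dL = 0.171398 m


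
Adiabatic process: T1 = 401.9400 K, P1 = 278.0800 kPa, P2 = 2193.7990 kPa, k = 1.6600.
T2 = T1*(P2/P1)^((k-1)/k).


(k-1)/k = 0.3976
(P2/P1)^exp = 2.2733
T2 = 401.9400 * 2.2733 = 913.7146 K

913.7146 K


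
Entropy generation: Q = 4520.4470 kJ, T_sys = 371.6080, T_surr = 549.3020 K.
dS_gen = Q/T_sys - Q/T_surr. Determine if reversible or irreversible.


dS_sys = 4520.4470/371.6080 = 12.1646 kJ/K
dS_surr = -4520.4470/549.3020 = -8.2294 kJ/K
dS_gen = 12.1646 - 8.2294 = 3.9351 kJ/K (irreversible)

dS_gen = 3.9351 kJ/K, irreversible


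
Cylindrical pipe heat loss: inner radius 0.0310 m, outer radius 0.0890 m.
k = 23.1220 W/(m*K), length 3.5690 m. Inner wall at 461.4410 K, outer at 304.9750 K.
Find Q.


dT = 156.4660 K
ln(ro/ri) = 1.0546
Q = 2*pi*23.1220*3.5690*156.4660 / 1.0546 = 76924.3402 W

76924.3402 W


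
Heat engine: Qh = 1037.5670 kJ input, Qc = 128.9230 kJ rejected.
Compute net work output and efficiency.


W = 1037.5670 - 128.9230 = 908.6440 kJ
eta = 908.6440 / 1037.5670 = 0.8757 = 87.5745%

W = 908.6440 kJ, eta = 87.5745%


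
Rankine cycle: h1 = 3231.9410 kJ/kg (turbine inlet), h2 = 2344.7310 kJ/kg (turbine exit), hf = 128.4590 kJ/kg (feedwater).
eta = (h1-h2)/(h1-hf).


W = 887.2100 kJ/kg
Q_in = 3103.4820 kJ/kg
eta = 0.2859 = 28.5876%

eta = 28.5876%


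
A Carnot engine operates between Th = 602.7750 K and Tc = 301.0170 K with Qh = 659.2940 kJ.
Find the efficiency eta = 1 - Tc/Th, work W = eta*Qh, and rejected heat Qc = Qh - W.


eta = 1 - 301.0170/602.7750 = 0.5006
W = 0.5006 * 659.2940 = 330.0522 kJ
Qc = 659.2940 - 330.0522 = 329.2418 kJ

eta = 50.0615%, W = 330.0522 kJ, Qc = 329.2418 kJ


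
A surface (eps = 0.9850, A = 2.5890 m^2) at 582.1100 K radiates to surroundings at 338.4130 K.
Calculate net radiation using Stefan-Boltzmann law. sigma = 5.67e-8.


T^4 = 1.1482e+11
Tsurr^4 = 1.3116e+10
Q = 0.9850 * 5.67e-8 * 2.5890 * 1.0171e+11 = 14705.9853 W

14705.9853 W


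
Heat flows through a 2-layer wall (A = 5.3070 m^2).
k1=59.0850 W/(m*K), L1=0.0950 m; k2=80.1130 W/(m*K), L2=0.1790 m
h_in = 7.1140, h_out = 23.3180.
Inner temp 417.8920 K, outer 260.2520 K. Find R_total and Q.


R_conv_in = 1/(7.1140*5.3070) = 0.0265
R_1 = 0.0950/(59.0850*5.3070) = 0.0003
R_2 = 0.1790/(80.1130*5.3070) = 0.0004
R_conv_out = 1/(23.3180*5.3070) = 0.0081
R_total = 0.0353 K/W
Q = 157.6400 / 0.0353 = 4466.7163 W

R_total = 0.0353 K/W, Q = 4466.7163 W


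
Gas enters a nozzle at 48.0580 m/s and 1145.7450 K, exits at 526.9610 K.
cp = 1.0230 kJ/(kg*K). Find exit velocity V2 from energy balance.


dT = 618.7840 K
2*cp*1000*dT = 1266032.0640
V1^2 = 2309.5714
V2 = sqrt(1268341.6354) = 1126.2067 m/s

1126.2067 m/s


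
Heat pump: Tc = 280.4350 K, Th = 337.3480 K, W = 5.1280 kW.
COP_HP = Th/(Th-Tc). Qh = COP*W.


COP = 337.3480 / 56.9130 = 5.9274
Qh = 5.9274 * 5.1280 = 30.3959 kW

COP = 5.9274, Qh = 30.3959 kW


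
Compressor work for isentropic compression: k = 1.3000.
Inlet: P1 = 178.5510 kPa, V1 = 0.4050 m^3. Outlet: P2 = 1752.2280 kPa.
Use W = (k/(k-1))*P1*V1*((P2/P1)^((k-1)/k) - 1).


(k-1)/k = 0.2308
(P2/P1)^exp = 1.6939
W = 4.3333 * 178.5510 * 0.4050 * (1.6939 - 1) = 217.4332 kJ

217.4332 kJ


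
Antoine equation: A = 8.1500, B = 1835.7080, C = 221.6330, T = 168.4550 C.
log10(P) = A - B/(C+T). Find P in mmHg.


C+T = 390.0880
B/(C+T) = 4.7059
log10(P) = 8.1500 - 4.7059 = 3.4441
P = 10^3.4441 = 2780.4702 mmHg

2780.4702 mmHg


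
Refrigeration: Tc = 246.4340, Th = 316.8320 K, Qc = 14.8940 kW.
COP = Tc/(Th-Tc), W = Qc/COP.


COP = 246.4340 / 70.3980 = 3.5006
W = 14.8940 / 3.5006 = 4.2547 kW

COP = 3.5006, W = 4.2547 kW


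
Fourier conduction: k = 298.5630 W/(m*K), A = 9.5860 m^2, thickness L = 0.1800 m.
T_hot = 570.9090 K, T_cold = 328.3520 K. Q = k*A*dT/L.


dT = 242.5570 K
Q = 298.5630 * 9.5860 * 242.5570 / 0.1800 = 3856689.8780 W

3856689.8780 W


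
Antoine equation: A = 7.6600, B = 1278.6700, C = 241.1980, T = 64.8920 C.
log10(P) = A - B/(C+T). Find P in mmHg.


C+T = 306.0900
B/(C+T) = 4.1774
log10(P) = 7.6600 - 4.1774 = 3.4826
P = 10^3.4826 = 3037.8654 mmHg

3037.8654 mmHg


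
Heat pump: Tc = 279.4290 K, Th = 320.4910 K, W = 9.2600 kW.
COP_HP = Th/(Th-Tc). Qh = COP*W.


COP = 320.4910 / 41.0620 = 7.8051
Qh = 7.8051 * 9.2600 = 72.2748 kW

COP = 7.8051, Qh = 72.2748 kW
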